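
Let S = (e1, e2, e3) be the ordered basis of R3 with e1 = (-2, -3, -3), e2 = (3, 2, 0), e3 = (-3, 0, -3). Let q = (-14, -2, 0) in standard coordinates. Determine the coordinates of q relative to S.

(-2, -4, 2)

We seek scalars with c_1 e1 + ... + c_3 e3 = q; equivalently solve M c = q where the columns of M are e1, ..., e3.
Row-reducing the augmented matrix [M | q] gives c = (-2, -4, 2).
Check: -2e1 - 4e2 + 2e3 = (-14, -2, 0).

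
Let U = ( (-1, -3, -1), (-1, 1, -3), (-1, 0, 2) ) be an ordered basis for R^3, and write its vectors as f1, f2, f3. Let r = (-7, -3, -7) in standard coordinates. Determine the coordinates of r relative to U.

(2, 3, 2)

Write r = c_1 f1 + ... + c_3 f3 and solve for the c_i.
Row-reducing the augmented matrix [M | r] gives c = (2, 3, 2).
Check: 2f1 + 3f2 + 2f3 = (-7, -3, -7).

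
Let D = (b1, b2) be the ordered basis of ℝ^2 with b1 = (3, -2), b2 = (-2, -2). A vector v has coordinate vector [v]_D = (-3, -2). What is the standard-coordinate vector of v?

The coordinates say v = -3b1 - 2b2; adding the scaled basis vectors gives (-5, 10).

(-5, 10)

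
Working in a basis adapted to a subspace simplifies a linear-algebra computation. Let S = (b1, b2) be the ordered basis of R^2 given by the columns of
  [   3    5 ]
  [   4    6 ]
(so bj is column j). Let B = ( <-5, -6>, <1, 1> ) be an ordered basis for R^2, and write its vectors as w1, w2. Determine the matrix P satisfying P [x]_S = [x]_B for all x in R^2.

[[-1, -1], [-2, 0]]

Column j of P is [bj]_B, since P maps S-coordinates to B-coordinates.
Expressing b1 in B: b1 = -w1 - 2w2, so column 1 of P is <-1, -2>.
Doing the same for each bj gives P = [[-1, -1], [-2, 0]].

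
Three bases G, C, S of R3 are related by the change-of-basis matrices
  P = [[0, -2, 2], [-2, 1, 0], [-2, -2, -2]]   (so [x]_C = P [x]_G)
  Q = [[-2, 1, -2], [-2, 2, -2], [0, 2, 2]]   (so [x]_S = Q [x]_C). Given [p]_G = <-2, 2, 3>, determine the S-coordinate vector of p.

<14, 20, 0>

Composing the changes, [p]_S = Q P [p]_G.
Q P = [[2, 9, 0], [0, 10, 0], [-8, -2, -4]]; applying this to <-2, 2, 3> gives <14, 20, 0>.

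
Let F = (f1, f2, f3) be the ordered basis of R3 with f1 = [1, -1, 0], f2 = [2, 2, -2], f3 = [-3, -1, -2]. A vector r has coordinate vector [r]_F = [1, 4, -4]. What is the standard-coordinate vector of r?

r = M [r]_F, where M has columns f1, ..., f3.
Carrying out the matrix-vector product, r = [21, 11, 0].

[21, 11, 0]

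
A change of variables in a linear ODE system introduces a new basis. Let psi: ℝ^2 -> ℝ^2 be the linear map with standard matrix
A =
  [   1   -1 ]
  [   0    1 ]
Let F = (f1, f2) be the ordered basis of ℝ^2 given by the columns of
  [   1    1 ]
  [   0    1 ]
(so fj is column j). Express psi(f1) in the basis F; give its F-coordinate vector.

<1, 0>

Compute psi(f1) = A f1 = <1, 0> in standard coordinates.
Then write this in F-coordinates: solve for y in y_1 f1 + y_2 f2 = <1, 0>.
This gives y = <1, 0>, which is column 1 of [psi]_F.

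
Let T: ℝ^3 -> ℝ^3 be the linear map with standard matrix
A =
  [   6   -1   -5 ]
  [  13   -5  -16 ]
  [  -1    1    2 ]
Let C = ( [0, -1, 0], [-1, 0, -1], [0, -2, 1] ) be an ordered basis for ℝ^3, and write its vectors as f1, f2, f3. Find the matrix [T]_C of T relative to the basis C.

The j-th column of [T]_C is [T(fj)]_C.
T(f1) = A f1 = [1, 5, -1] = -f1 - f2 - 2f3, so column 1 is [-1, -1, -2].
Repeating for f2, f3 and assembling the columns gives [[-1, -3, 0], [-1, 1, 3], [-2, 0, 3]].

[[-1, -3, 0], [-1, 1, 3], [-2, 0, 3]]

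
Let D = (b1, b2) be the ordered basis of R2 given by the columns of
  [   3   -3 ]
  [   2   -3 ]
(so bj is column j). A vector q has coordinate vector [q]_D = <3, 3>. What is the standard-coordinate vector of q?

<0, -3>

q = M [q]_D, where M has columns b1, b2.
Carrying out the matrix-vector product, q = <0, -3>.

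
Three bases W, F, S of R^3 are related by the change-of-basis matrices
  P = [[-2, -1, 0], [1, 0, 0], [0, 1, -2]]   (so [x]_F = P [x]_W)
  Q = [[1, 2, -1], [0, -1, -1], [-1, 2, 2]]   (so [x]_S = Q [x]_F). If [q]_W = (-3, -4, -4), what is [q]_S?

Composing the changes, [q]_S = Q P [q]_W.
Q P = [[0, -2, 2], [-1, -1, 2], [4, 3, -4]]; applying this to (-3, -4, -4) gives (0, -1, -8).

(0, -1, -8)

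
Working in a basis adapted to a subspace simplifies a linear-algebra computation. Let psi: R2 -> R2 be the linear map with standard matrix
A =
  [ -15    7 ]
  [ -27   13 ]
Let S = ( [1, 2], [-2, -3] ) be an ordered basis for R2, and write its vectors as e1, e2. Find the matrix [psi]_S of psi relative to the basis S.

The j-th column of [psi]_S is [psi(ej)]_S.
psi(e1) = A e1 = [-1, -1] = e1 + e2, so column 1 is [1, 1].
Repeating for e2 and assembling the columns gives [[1, 3], [1, -3]].

[[1, 3], [1, -3]]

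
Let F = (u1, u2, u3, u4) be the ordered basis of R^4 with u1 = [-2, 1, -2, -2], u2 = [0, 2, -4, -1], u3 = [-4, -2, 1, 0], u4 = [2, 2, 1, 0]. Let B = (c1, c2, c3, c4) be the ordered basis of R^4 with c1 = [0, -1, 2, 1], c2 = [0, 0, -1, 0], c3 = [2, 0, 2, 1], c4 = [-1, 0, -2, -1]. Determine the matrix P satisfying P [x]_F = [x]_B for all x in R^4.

Let M have columns uj and N have columns cj. Then for every x, N [x]_B = x = M [x]_F, so P = N^(-1) M.
Since det N = -1, N^(-1) has integer entries; multiplying gives P = [[-1, -2, 2, -2], [-2, 2, -1, -1], [-1, -1, -2, 0], [0, -2, 0, -2]].

[[-1, -2, 2, -2], [-2, 2, -1, -1], [-1, -1, -2, 0], [0, -2, 0, -2]]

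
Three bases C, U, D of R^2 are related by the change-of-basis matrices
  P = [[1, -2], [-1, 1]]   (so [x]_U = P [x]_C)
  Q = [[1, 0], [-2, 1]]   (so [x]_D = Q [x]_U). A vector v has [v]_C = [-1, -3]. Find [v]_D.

[5, -12]

First [v]_U = P [v]_C = [5, -2].
Then [v]_D = Q [v]_U = [5, -12].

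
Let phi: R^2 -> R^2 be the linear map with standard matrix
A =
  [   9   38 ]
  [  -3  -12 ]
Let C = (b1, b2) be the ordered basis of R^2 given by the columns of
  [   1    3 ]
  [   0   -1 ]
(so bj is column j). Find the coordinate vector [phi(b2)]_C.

(-2, -3)

Compute phi(b2) = A b2 = (-11, 3) in standard coordinates.
Then write this in C-coordinates: solve for y in y_1 b1 + y_2 b2 = (-11, 3).
This gives y = (-2, -3), which is column 2 of [phi]_C.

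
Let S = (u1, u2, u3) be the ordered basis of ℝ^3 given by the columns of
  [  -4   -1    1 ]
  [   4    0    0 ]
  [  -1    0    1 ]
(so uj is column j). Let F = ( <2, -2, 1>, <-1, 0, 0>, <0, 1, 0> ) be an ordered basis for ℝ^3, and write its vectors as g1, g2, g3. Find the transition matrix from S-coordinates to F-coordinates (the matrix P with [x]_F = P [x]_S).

Column j of P is [uj]_F, since P maps S-coordinates to F-coordinates.
Expressing u1 in F: u1 = -g1 + 2g2 + 2g3, so column 1 of P is <-1, 2, 2>.
Doing the same for each uj gives P = [[-1, 0, 1], [2, 1, 1], [2, 0, 2]].

[[-1, 0, 1], [2, 1, 1], [2, 0, 2]]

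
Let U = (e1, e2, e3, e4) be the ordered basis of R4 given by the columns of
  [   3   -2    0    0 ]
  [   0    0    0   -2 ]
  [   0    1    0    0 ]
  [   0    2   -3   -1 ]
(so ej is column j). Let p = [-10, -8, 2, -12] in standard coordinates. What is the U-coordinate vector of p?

Write p = c_1 e1 + ... + c_4 e4 and solve for the c_i.
Gaussian elimination on [M | p] yields c = (-2, 2, 4, 4).
Check: -2e1 + 2e2 + 4e3 + 4e4 = [-10, -8, 2, -12].

[-2, 2, 4, 4]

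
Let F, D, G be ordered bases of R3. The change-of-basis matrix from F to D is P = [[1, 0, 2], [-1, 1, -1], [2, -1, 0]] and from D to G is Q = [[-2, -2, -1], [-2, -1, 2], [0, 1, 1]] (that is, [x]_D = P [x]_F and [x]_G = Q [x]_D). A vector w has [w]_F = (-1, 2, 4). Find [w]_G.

Apply P to get D-coordinates (7, -1, -4), then Q to get G-coordinates.
The result is [w]_G = (-8, -21, -5).

(-8, -21, -5)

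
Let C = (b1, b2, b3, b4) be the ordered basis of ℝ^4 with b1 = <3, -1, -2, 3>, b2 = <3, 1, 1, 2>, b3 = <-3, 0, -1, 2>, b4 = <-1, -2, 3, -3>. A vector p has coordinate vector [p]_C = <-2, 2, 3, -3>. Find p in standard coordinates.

<-6, 10, -6, 13>

The coordinates say p = -2b1 + 2b2 + 3b3 - 3b4; adding the scaled basis vectors gives <-6, 10, -6, 13>.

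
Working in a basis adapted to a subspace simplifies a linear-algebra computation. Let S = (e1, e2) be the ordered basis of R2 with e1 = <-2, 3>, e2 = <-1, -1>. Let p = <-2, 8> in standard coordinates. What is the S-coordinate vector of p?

Write p = c_1 e1 + c_2 e2 and solve for the c_i.
System: -2c_1 - c_2 = -2, 3c_1 - c_2 = 8; solving gives c_1 = 2, c_2 = -2.
Check: 2e1 - 2e2 = <-2, 8>.

<2, -2>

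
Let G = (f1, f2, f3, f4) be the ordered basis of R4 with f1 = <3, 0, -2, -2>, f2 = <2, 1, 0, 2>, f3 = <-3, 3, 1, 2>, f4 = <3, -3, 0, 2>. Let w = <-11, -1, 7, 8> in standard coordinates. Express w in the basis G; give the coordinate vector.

[w]_G is the unique c with M c = w, where M has columns f1, ..., f4.
Row-reducing the augmented matrix [M | w] gives c = (-3, -1, 1, 1).
Check: -3f1 - f2 + f3 + f4 = <-11, -1, 7, 8>.

<-3, -1, 1, 1>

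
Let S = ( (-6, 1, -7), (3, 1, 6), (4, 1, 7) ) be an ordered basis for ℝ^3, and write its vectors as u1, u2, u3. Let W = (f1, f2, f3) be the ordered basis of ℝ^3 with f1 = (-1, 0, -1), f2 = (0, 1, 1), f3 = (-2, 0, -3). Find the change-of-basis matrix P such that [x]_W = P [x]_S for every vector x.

[[2, 1, 0], [1, 1, 1], [2, -2, -2]]

Column j of P is [uj]_W, since P maps S-coordinates to W-coordinates.
Expressing u1 in W: u1 = 2f1 + f2 + 2f3, so column 1 of P is (2, 1, 2).
Doing the same for each uj gives P = [[2, 1, 0], [1, 1, 1], [2, -2, -2]].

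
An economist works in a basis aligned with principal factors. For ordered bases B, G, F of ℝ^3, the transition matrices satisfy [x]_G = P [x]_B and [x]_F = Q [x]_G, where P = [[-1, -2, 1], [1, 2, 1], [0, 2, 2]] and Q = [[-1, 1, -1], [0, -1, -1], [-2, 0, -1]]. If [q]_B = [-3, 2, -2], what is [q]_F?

Composing the changes, [q]_F = Q P [q]_B.
Q P = [[2, 2, -2], [-1, -4, -3], [2, 2, -4]]; applying this to [-3, 2, -2] gives [2, 1, 6].

[2, 1, 6]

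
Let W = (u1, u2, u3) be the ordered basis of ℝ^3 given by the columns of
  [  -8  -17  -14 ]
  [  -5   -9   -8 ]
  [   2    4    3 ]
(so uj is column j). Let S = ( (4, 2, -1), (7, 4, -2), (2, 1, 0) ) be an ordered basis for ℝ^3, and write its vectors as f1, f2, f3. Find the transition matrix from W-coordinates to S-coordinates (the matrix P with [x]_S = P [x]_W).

[[2, -2, 1], [-2, -1, -2], [-1, -1, -2]]

Column j of P is [uj]_S, since P maps W-coordinates to S-coordinates.
Expressing u1 in S: u1 = 2f1 - 2f2 - f3, so column 1 of P is (2, -2, -1).
Doing the same for each uj gives P = [[2, -2, 1], [-2, -1, -2], [-1, -1, -2]].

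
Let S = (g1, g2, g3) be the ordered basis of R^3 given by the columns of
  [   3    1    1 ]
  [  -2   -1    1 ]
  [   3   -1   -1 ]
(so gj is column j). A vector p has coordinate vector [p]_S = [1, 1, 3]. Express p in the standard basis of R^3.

p = M [p]_S, where M has columns g1, ..., g3.
Carrying out the matrix-vector product, p = [7, 0, -1].

[7, 0, -1]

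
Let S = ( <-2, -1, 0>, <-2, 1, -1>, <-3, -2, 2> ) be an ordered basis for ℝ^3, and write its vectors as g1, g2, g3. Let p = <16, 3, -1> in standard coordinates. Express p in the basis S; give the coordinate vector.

<-2, -3, -2>

We seek scalars with c_1 g1 + ... + c_3 g3 = p; equivalently solve M c = p where the columns of M are g1, ..., g3.
Solving this 3x3 system gives c = (-2, -3, -2).
Check: -2g1 - 3g2 - 2g3 = <16, 3, -1>.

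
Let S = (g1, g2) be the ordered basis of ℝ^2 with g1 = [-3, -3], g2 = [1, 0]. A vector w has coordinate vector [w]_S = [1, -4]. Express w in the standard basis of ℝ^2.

[-7, -3]

By definition w = g1 - 4g2.
Summing componentwise gives [-7, -3].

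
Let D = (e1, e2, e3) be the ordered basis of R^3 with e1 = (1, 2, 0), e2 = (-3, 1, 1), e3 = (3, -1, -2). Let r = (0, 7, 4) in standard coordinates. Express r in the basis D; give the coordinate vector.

(3, -2, -3)

[r]_D is the unique c with M c = r, where M has columns e1, ..., e3.
Solving this 3x3 system gives c = (3, -2, -3).
Check: 3e1 - 2e2 - 3e3 = (0, 7, 4).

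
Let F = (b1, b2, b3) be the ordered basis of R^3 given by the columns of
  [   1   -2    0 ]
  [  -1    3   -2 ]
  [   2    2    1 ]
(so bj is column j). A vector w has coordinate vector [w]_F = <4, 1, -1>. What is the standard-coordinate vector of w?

w = M [w]_F, where M has columns b1, ..., b3.
Carrying out the matrix-vector product, w = <2, 1, 9>.

<2, 1, 9>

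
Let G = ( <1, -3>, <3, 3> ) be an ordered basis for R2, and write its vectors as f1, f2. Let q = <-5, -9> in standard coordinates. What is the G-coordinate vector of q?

Write q = c_1 f1 + c_2 f2 and solve for the c_i.
System: c_1 + 3c_2 = -5, -3c_1 + 3c_2 = -9; solving gives c_1 = 1, c_2 = -2.
Check: f1 - 2f2 = <-5, -9>.

<1, -2>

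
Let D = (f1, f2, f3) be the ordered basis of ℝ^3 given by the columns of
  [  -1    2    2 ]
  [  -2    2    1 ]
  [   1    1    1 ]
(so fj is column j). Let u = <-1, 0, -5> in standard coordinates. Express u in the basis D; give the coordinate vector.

<-3, -4, 2>

Write u = c_1 f1 + ... + c_3 f3 and solve for the c_i.
Row-reducing the augmented matrix [M | u] gives c = (-3, -4, 2).
Check: -3f1 - 4f2 + 2f3 = <-1, 0, -5>.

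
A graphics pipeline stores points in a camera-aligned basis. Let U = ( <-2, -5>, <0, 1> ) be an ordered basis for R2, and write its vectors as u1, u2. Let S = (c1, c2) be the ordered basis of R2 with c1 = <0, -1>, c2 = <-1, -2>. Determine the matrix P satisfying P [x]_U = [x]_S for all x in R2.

[[1, -1], [2, 0]]

Let M have columns uj and N have columns cj. Then for every x, N [x]_S = x = M [x]_U, so P = N^(-1) M.
Since det N = -1, N^(-1) has integer entries; multiplying gives P = [[1, -1], [2, 0]].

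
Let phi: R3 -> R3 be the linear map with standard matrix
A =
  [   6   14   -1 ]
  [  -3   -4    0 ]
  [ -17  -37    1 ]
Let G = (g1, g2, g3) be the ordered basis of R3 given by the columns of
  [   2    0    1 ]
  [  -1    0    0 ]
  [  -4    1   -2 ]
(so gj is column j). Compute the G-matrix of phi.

The j-th column of [phi]_G is [phi(gj)]_G.
phi(g1) = A g1 = [2, -2, -1] = 2g1 + 3g2 - 2g3, so column 1 is [2, 3, -2].
Repeating for g2, g3 and assembling the columns gives [[2, 0, 3], [3, -1, -3], [-2, -1, 2]].

[[2, 0, 3], [3, -1, -3], [-2, -1, 2]]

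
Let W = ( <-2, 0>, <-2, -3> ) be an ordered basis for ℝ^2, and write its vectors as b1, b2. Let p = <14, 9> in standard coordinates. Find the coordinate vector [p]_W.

<-4, -3>

[p]_W is the unique c with M c = p, where M has columns b1, b2.
System: -2c_1 - 2c_2 = 14, 0c_1 - 3c_2 = 9; solving gives c_1 = -4, c_2 = -3.
Check: -4b1 - 3b2 = <14, 9>.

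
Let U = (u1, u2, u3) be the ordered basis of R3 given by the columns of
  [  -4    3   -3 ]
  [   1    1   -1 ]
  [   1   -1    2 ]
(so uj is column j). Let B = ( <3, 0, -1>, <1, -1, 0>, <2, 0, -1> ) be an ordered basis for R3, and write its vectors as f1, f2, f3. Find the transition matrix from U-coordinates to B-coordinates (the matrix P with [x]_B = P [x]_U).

[[-1, 2, 0], [-1, -1, 1], [0, -1, -2]]

Let M have columns uj and N have columns fj. Then for every x, N [x]_B = x = M [x]_U, so P = N^(-1) M.
Since det N = 1, N^(-1) has integer entries; multiplying gives P = [[-1, 2, 0], [-1, -1, 1], [0, -1, -2]].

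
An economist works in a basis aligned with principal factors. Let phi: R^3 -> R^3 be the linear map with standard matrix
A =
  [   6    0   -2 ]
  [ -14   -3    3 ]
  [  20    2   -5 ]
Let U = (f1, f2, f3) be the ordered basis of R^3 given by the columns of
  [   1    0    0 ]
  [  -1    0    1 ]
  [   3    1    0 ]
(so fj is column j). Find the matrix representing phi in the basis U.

[[0, -2, 0], [3, 1, 2], [-2, 1, -3]]

Let P have columns f1, ..., f3. Then [phi]_U = P^(-1) A P.
Here det P = -1, so P^(-1) is integer; computing A P first and then P^(-1)(A P) gives [[0, -2, 0], [3, 1, 2], [-2, 1, -3]].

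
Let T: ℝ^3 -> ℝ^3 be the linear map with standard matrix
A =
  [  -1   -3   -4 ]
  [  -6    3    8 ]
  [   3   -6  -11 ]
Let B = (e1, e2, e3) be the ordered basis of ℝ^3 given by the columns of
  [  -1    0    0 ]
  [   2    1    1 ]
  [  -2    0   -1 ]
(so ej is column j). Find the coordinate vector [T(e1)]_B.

<-3, 3, -1>

Compute T(e1) = A e1 = <3, -4, 7> in standard coordinates.
Then write this in B-coordinates: solve for y in y_1 e1 + ... + y_3 e3 = <3, -4, 7>.
This gives y = <-3, 3, -1>, which is column 1 of [T]_B.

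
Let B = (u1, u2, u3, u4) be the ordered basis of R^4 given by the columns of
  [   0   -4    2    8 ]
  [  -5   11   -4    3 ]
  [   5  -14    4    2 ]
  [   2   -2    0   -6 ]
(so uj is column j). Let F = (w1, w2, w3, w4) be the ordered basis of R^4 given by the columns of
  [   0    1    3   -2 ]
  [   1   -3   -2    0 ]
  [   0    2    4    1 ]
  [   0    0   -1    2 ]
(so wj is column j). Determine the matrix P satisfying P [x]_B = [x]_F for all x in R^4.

Take x = uj: its B-coordinates are the j-th standard unit vector, so P e_j — column j of P — equals [uj]_F.
u1 = w1 + 2w2 + 0·w3 + w4, giving column 1 = <1, 2, 0, 1>; repeating for each j gives P = [[1, 1, 2, 1], [2, -2, 2, -2], [0, -2, 0, 2], [1, -2, 0, -2]].

[[1, 1, 2, 1], [2, -2, 2, -2], [0, -2, 0, 2], [1, -2, 0, -2]]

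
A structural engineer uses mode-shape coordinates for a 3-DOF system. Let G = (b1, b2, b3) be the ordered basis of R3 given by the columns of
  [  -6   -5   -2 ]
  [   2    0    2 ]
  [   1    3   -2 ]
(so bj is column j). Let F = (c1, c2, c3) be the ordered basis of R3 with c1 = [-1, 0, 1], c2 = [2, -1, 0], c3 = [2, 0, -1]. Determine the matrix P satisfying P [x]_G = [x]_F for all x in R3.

[[0, 1, -2], [-2, 0, -2], [-1, -2, 0]]

Take x = bj: its G-coordinates are the j-th standard unit vector, so P e_j — column j of P — equals [bj]_F.
b1 = 0·c1 - 2c2 - c3, giving column 1 = [0, -2, -1]; repeating for each j gives P = [[0, 1, -2], [-2, 0, -2], [-1, -2, 0]].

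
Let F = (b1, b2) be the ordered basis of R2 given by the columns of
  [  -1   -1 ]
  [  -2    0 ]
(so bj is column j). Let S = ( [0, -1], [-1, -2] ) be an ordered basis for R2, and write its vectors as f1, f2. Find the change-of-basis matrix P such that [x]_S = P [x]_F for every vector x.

Let M have columns bj and N have columns fj. Then for every x, N [x]_S = x = M [x]_F, so P = N^(-1) M.
Since det N = -1, N^(-1) has integer entries; multiplying gives P = [[0, -2], [1, 1]].

[[0, -2], [1, 1]]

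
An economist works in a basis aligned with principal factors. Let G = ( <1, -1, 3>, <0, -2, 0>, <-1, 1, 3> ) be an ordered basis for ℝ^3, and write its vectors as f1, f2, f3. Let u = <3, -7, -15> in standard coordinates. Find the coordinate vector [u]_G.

<-1, 2, -4>

We seek scalars with c_1 f1 + ... + c_3 f3 = u; equivalently solve M c = u where the columns of M are f1, ..., f3.
Gaussian elimination on [M | u] yields c = (-1, 2, -4).
Check: -f1 + 2f2 - 4f3 = <3, -7, -15>.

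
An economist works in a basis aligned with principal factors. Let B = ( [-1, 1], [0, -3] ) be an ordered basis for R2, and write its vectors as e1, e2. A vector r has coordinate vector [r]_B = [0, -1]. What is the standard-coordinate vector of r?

[0, 3]

By definition r = 0·e1 - e2.
Summing componentwise gives [0, 3].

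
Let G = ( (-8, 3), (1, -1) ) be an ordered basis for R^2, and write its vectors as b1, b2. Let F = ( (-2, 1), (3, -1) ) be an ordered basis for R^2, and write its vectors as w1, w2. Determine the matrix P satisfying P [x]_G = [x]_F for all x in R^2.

Let M have columns bj and N have columns wj. Then for every x, N [x]_F = x = M [x]_G, so P = N^(-1) M.
Since det N = -1, N^(-1) has integer entries; multiplying gives P = [[1, -2], [-2, -1]].

[[1, -2], [-2, -1]]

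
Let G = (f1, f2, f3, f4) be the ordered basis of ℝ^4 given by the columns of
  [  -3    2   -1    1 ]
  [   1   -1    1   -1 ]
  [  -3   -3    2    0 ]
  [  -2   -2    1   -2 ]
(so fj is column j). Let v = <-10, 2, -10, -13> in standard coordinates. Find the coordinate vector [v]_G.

<4, 0, 1, 3>

[v]_G is the unique c with M c = v, where M has columns f1, ..., f4.
Gaussian elimination on [M | v] yields c = (4, 0, 1, 3).
Check: 4f1 + 0·f2 + f3 + 3f4 = <-10, 2, -10, -13>.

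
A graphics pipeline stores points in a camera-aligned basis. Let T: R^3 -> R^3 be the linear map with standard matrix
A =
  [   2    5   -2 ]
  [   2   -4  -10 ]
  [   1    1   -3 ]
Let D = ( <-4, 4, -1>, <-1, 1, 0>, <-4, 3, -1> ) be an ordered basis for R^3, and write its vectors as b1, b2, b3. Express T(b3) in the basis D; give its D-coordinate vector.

Compute T(b3) = A b3 = <9, -10, 2> in standard coordinates.
Then write this in D-coordinates: solve for y in y_1 b1 + ... + y_3 b3 = <9, -10, 2>.
This gives y = <-3, -1, 1>, which is column 3 of [T]_D.

<-3, -1, 1>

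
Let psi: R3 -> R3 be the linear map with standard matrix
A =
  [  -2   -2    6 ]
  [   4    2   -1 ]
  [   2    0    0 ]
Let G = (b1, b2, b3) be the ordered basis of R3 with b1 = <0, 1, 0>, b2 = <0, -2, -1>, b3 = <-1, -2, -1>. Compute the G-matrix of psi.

[[2, -3, -3], [-2, -2, 2], [2, 2, 0]]

With P the matrix whose columns are b1, ..., b3, [psi]_G = P^(-1) A P.
Column by column: psi(b1) = A b1 = <-2, 2, 0>; its G-coordinates <2, -2, 2> give column 1.
Continuing for each basis vector yields [psi]_G = [[2, -3, -3], [-2, -2, 2], [2, 2, 0]].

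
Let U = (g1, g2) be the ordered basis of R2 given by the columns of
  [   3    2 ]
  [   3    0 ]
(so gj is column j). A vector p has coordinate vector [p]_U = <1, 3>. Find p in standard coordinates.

p = M [p]_U, where M has columns g1, g2.
Carrying out the matrix-vector product, p = <9, 3>.

<9, 3>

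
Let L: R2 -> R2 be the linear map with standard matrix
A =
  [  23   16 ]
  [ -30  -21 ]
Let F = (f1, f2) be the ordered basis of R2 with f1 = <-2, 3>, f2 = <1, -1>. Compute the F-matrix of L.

The j-th column of [L]_F is [L(fj)]_F.
L(f1) = A f1 = <2, -3> = -f1 + 0·f2, so column 1 is <-1, 0>.
Repeating for f2 and assembling the columns gives [[-1, -2], [0, 3]].

[[-1, -2], [0, 3]]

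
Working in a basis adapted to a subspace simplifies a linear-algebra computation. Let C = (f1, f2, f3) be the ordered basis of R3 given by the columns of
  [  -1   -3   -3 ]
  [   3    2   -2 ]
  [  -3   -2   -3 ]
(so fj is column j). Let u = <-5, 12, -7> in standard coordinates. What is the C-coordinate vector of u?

<2, 2, -1>

Write u = c_1 f1 + ... + c_3 f3 and solve for the c_i.
Row-reducing the augmented matrix [M | u] gives c = (2, 2, -1).
Check: 2f1 + 2f2 - f3 = <-5, 12, -7>.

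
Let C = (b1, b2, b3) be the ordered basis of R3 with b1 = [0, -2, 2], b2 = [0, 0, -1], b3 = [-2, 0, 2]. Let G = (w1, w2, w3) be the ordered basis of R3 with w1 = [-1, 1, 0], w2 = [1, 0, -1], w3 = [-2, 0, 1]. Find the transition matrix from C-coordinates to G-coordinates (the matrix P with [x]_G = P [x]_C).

Let M have columns bj and N have columns wj. Then for every x, N [x]_G = x = M [x]_C, so P = N^(-1) M.
Since det N = 1, N^(-1) has integer entries; multiplying gives P = [[-2, 0, 0], [-2, 2, -2], [0, 1, 0]].

[[-2, 0, 0], [-2, 2, -2], [0, 1, 0]]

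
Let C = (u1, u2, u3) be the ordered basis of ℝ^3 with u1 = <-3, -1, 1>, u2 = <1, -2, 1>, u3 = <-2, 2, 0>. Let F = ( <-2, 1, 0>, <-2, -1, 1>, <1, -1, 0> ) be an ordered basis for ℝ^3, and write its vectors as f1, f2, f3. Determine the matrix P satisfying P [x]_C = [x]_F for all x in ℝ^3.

Column j of P is [uj]_F, since P maps C-coordinates to F-coordinates.
Expressing u1 in F: u1 = f1 + f2 + f3, so column 1 of P is <1, 1, 1>.
Doing the same for each uj gives P = [[1, -2, 0], [1, 1, 0], [1, -1, -2]].

[[1, -2, 0], [1, 1, 0], [1, -1, -2]]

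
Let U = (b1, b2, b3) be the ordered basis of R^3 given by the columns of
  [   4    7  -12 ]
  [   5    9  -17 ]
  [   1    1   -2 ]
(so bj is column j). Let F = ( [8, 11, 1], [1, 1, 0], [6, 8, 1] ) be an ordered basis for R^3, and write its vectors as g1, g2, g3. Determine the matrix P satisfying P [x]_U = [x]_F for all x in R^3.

[[-1, 0, -1], [0, 1, 2], [2, 1, -1]]

Column j of P is [bj]_F, since P maps U-coordinates to F-coordinates.
Expressing b1 in F: b1 = -g1 + 0·g2 + 2g3, so column 1 of P is [-1, 0, 2].
Doing the same for each bj gives P = [[-1, 0, -1], [0, 1, 2], [2, 1, -1]].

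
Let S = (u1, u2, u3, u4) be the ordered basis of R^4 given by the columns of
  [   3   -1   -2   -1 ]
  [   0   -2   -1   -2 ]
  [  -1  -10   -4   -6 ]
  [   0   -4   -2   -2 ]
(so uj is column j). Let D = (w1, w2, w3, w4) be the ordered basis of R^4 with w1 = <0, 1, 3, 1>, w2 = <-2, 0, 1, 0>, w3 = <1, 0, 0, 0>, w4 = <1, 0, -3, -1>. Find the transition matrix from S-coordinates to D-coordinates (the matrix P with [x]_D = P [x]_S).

Let M have columns uj and N have columns wj. Then for every x, N [x]_D = x = M [x]_S, so P = N^(-1) M.
Since det N = -1, N^(-1) has integer entries; multiplying gives P = [[0, -2, -1, -2], [-1, 2, 2, 0], [1, 1, 1, -1], [0, 2, 1, 0]].

[[0, -2, -1, -2], [-1, 2, 2, 0], [1, 1, 1, -1], [0, 2, 1, 0]]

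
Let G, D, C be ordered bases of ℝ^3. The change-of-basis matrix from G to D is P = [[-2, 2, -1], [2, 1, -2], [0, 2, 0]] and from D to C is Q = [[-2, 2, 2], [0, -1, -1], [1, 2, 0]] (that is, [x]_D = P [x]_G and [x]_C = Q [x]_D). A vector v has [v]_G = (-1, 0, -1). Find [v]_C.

Composing the changes, [v]_C = Q P [v]_G.
Q P = [[8, 2, -2], [-2, -3, 2], [2, 4, -5]]; applying this to (-1, 0, -1) gives (-6, 0, 3).

(-6, 0, 3)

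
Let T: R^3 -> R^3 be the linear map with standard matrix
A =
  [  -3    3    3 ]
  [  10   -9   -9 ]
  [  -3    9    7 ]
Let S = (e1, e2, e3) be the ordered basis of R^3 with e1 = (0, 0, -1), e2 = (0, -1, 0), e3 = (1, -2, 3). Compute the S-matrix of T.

The j-th column of [T]_S is [T(ej)]_S.
T(e1) = A e1 = (-3, 9, -7) = -2e1 - 3e2 - 3e3, so column 1 is (-2, -3, -3).
Repeating for e2, e3 and assembling the columns gives [[-2, 0, 0], [-3, -3, -1], [-3, -3, 0]].

[[-2, 0, 0], [-3, -3, -1], [-3, -3, 0]]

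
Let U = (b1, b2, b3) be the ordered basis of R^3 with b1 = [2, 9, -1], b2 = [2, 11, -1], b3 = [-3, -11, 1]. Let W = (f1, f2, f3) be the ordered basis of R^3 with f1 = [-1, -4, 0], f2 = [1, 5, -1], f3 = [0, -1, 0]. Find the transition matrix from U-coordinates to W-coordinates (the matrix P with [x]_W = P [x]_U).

Take x = bj: its U-coordinates are the j-th standard unit vector, so P e_j — column j of P — equals [bj]_W.
b1 = -f1 + f2 + 0·f3, giving column 1 = [-1, 1, 0]; repeating for each j gives P = [[-1, -1, 2], [1, 1, -1], [0, -2, -2]].

[[-1, -1, 2], [1, 1, -1], [0, -2, -2]]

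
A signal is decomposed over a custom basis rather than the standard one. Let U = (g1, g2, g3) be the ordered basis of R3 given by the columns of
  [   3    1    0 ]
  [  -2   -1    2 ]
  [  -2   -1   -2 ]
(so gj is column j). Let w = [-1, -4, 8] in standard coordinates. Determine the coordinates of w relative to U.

[1, -4, -3]

Write w = c_1 g1 + ... + c_3 g3 and solve for the c_i.
Gaussian elimination on [M | w] yields c = (1, -4, -3).
Check: g1 - 4g2 - 3g3 = [-1, -4, 8].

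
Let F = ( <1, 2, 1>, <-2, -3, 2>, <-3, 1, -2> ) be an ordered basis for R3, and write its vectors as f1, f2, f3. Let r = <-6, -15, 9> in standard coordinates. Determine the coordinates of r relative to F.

We seek scalars with c_1 f1 + ... + c_3 f3 = r; equivalently solve M c = r where the columns of M are f1, ..., f3.
Solving this 3x3 system gives c = (-1, 4, -1).
Check: -f1 + 4f2 - f3 = <-6, -15, 9>.

<-1, 4, -1>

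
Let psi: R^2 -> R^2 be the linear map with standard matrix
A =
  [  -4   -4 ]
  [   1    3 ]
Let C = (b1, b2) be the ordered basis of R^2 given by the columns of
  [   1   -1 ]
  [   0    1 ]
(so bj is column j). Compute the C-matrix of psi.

[[-3, 2], [1, 2]]

Let P have columns b1, b2. Then [psi]_C = P^(-1) A P.
Here det P = 1, so P^(-1) is integer; computing A P first and then P^(-1)(A P) gives [[-3, 2], [1, 2]].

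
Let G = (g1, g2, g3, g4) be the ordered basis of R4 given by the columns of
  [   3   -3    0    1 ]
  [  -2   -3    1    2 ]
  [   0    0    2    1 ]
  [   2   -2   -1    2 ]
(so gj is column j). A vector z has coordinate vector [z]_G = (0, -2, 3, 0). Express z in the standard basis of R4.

(6, 9, 6, 1)

z = M [z]_G, where M has columns g1, ..., g4.
Carrying out the matrix-vector product, z = (6, 9, 6, 1).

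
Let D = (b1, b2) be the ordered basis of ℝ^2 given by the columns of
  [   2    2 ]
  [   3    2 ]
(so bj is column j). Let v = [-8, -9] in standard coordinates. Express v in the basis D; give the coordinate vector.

[v]_D is the unique c with M c = v, where M has columns b1, b2.
System: 2c_1 + 2c_2 = -8, 3c_1 + 2c_2 = -9; solving gives c_1 = -1, c_2 = -3.
Check: -b1 - 3b2 = [-8, -9].

[-1, -3]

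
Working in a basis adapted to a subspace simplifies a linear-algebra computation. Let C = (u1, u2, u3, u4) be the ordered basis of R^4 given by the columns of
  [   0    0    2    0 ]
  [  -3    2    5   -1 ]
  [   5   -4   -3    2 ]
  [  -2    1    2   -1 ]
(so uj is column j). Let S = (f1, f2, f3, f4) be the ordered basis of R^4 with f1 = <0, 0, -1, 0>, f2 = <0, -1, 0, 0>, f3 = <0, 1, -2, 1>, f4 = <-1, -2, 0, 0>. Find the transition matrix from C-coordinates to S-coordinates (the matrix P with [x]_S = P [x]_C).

[[-1, 2, -1, 0], [1, -1, 1, 0], [-2, 1, 2, -1], [0, 0, -2, 0]]

Let M have columns uj and N have columns fj. Then for every x, N [x]_S = x = M [x]_C, so P = N^(-1) M.
Since det N = -1, N^(-1) has integer entries; multiplying gives P = [[-1, 2, -1, 0], [1, -1, 1, 0], [-2, 1, 2, -1], [0, 0, -2, 0]].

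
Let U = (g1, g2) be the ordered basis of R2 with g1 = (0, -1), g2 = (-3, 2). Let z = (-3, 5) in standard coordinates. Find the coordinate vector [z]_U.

[z]_U is the unique c with M c = z, where M has columns g1, g2.
System: 0c_1 - 3c_2 = -3, -c_1 + 2c_2 = 5; solving gives c_1 = -3, c_2 = 1.
Check: -3g1 + g2 = (-3, 5).

(-3, 1)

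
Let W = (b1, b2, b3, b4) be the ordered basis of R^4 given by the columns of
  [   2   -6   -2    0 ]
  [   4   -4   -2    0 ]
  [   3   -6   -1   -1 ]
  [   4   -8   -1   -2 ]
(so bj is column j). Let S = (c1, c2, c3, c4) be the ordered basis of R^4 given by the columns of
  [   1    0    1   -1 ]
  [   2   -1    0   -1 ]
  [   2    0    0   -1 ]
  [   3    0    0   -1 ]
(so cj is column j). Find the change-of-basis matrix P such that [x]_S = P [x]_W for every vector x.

Take x = bj: its W-coordinates are the j-th standard unit vector, so P e_j — column j of P — equals [bj]_S.
b1 = c1 - c2 + 0·c3 - c4, giving column 1 = [1, -1, 0, -1]; repeating for each j gives P = [[1, -2, 0, -1], [-1, -2, 1, -1], [0, -2, -1, 0], [-1, 2, 1, -1]].

[[1, -2, 0, -1], [-1, -2, 1, -1], [0, -2, -1, 0], [-1, 2, 1, -1]]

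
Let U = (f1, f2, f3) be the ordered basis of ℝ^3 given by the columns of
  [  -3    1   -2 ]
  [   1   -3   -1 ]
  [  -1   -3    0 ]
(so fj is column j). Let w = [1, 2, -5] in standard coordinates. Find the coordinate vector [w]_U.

[2, 1, -3]

[w]_U is the unique c with M c = w, where M has columns f1, ..., f3.
Gaussian elimination on [M | w] yields c = (2, 1, -3).
Check: 2f1 + f2 - 3f3 = [1, 2, -5].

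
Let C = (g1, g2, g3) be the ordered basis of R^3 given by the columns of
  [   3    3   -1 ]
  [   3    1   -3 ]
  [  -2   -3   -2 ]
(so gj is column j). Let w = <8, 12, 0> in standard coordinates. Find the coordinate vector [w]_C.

<2, 0, -2>

Write w = c_1 g1 + ... + c_3 g3 and solve for the c_i.
Solving this 3x3 system gives c = (2, 0, -2).
Check: 2g1 + 0·g2 - 2g3 = <8, 12, 0>.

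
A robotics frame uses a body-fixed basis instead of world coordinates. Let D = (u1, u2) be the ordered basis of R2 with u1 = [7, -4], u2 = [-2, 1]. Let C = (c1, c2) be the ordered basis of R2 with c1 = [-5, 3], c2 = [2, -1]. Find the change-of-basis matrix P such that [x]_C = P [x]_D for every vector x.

Column j of P is [uj]_C, since P maps D-coordinates to C-coordinates.
Expressing u1 in C: u1 = -c1 + c2, so column 1 of P is [-1, 1].
Doing the same for each uj gives P = [[-1, 0], [1, -1]].

[[-1, 0], [1, -1]]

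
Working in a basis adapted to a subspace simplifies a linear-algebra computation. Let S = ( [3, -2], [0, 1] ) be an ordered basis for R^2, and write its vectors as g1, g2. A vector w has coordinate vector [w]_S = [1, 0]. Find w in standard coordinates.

By definition w = g1 + 0·g2.
Summing componentwise gives [3, -2].

[3, -2]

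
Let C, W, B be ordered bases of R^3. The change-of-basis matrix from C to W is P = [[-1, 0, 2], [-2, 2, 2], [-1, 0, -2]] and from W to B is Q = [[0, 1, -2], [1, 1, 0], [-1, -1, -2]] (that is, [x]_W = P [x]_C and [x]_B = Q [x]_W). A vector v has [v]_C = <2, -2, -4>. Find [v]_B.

First [v]_W = P [v]_C = <-10, -16, 6>.
Then [v]_B = Q [v]_W = <-28, -26, 14>.

<-28, -26, 14>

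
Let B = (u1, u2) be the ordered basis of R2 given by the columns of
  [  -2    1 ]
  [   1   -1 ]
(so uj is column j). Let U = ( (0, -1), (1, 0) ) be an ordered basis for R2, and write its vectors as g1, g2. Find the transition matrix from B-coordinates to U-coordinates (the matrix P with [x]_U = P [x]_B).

[[-1, 1], [-2, 1]]

Let M have columns uj and N have columns gj. Then for every x, N [x]_U = x = M [x]_B, so P = N^(-1) M.
Since det N = 1, N^(-1) has integer entries; multiplying gives P = [[-1, 1], [-2, 1]].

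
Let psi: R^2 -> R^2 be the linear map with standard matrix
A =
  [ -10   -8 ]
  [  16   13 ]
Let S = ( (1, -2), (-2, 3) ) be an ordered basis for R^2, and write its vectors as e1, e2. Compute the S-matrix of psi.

With P the matrix whose columns are e1, e2, [psi]_S = P^(-1) A P.
Column by column: psi(e1) = A e1 = (6, -10); its S-coordinates (2, -2) give column 1.
Continuing for each basis vector yields [psi]_S = [[2, -2], [-2, 1]].

[[2, -2], [-2, 1]]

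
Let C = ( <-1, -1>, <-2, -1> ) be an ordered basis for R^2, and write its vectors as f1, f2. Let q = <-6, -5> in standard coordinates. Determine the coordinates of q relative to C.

Write q = c_1 f1 + c_2 f2 and solve for the c_i.
System: -c_1 - 2c_2 = -6, -c_1 - c_2 = -5; solving gives c_1 = 4, c_2 = 1.
Check: 4f1 + f2 = <-6, -5>.

<4, 1>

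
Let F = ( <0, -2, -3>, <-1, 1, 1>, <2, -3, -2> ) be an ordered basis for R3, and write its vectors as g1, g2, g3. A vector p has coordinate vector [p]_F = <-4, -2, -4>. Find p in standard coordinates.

<-6, 18, 18>

p = M [p]_F, where M has columns g1, ..., g3.
Carrying out the matrix-vector product, p = <-6, 18, 18>.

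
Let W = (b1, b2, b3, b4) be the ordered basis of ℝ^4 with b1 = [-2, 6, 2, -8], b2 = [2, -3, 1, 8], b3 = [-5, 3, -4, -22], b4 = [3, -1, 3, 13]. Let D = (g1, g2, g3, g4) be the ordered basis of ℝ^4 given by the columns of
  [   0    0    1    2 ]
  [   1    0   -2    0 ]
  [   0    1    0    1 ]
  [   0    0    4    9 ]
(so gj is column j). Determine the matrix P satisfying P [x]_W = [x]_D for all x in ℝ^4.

[[2, 1, 1, 1], [2, 1, -2, 2], [-2, 2, -1, 1], [0, 0, -2, 1]]

Take x = bj: its W-coordinates are the j-th standard unit vector, so P e_j — column j of P — equals [bj]_D.
b1 = 2g1 + 2g2 - 2g3 + 0·g4, giving column 1 = [2, 2, -2, 0]; repeating for each j gives P = [[2, 1, 1, 1], [2, 1, -2, 2], [-2, 2, -1, 1], [0, 0, -2, 1]].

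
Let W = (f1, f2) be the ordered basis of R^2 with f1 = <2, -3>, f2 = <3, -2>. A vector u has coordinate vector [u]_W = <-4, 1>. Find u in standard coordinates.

By definition u = -4f1 + f2.
Summing componentwise gives <-5, 10>.

<-5, 10>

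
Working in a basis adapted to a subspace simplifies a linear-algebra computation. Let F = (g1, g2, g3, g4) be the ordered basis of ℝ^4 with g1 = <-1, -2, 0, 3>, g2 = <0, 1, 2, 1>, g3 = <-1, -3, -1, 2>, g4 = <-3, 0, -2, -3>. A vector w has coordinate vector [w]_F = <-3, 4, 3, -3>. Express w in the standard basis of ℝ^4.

<9, 1, 11, 10>

The coordinates say w = -3g1 + 4g2 + 3g3 - 3g4; adding the scaled basis vectors gives <9, 1, 11, 10>.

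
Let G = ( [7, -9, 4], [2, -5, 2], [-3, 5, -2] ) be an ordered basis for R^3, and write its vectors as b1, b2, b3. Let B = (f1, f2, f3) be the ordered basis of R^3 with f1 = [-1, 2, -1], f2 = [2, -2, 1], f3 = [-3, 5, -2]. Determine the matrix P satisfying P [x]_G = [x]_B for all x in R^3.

[[0, -1, 0], [2, -1, 0], [-1, -1, 1]]

Column j of P is [bj]_B, since P maps G-coordinates to B-coordinates.
Expressing b1 in B: b1 = 0·f1 + 2f2 - f3, so column 1 of P is [0, 2, -1].
Doing the same for each bj gives P = [[0, -1, 0], [2, -1, 0], [-1, -1, 1]].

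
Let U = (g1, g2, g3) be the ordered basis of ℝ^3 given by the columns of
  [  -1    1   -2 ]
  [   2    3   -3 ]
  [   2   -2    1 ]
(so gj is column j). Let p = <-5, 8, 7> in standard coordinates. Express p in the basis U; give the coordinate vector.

[p]_U is the unique c with M c = p, where M has columns g1, ..., g3.
Row-reducing the augmented matrix [M | p] gives c = (4, 1, 1).
Check: 4g1 + g2 + g3 = <-5, 8, 7>.

<4, 1, 1>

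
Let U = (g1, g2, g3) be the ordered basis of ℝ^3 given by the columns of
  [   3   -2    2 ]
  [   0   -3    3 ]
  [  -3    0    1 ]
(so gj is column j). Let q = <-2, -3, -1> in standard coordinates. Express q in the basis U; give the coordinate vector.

<0, 0, -1>

Write q = c_1 g1 + ... + c_3 g3 and solve for the c_i.
Solving this 3x3 system gives c = (0, 0, -1).
Check: 0·g1 + 0·g2 - g3 = <-2, -3, -1>.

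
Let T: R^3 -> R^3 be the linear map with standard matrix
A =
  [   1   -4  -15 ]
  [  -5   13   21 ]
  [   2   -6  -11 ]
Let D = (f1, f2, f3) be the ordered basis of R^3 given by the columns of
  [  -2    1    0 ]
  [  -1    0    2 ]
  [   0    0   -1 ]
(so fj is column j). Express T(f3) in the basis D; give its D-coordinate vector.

Compute T(f3) = A f3 = (7, 5, -1) in standard coordinates.
Then write this in D-coordinates: solve for y in y_1 f1 + ... + y_3 f3 = (7, 5, -1).
This gives y = (-3, 1, 1), which is column 3 of [T]_D.

(-3, 1, 1)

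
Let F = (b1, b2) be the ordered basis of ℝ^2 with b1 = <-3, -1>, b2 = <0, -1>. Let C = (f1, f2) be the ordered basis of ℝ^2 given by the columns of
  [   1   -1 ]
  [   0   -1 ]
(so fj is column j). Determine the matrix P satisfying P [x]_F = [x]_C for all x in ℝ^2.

Let M have columns bj and N have columns fj. Then for every x, N [x]_C = x = M [x]_F, so P = N^(-1) M.
Since det N = -1, N^(-1) has integer entries; multiplying gives P = [[-2, 1], [1, 1]].

[[-2, 1], [1, 1]]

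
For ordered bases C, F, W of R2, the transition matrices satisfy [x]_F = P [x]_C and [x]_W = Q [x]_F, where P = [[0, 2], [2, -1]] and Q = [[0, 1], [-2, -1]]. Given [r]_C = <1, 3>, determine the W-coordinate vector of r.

<-1, -11>

First [r]_F = P [r]_C = <6, -1>.
Then [r]_W = Q [r]_F = <-1, -11>.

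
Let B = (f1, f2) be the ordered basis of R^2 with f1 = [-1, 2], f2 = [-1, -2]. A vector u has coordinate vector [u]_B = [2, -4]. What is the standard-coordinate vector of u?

[2, 12]

By definition u = 2f1 - 4f2.
Summing componentwise gives [2, 12].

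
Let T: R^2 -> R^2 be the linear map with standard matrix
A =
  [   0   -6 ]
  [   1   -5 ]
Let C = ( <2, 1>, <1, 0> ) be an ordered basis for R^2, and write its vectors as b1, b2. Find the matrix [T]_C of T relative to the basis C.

With P the matrix whose columns are b1, b2, [T]_C = P^(-1) A P.
Column by column: T(b1) = A b1 = <-6, -3>; its C-coordinates <-3, 0> give column 1.
Continuing for each basis vector yields [T]_C = [[-3, 1], [0, -2]].

[[-3, 1], [0, -2]]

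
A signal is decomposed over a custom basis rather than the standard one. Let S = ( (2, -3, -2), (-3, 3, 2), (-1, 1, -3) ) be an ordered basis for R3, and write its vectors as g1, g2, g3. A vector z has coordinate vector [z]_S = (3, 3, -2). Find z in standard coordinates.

The coordinates say z = 3g1 + 3g2 - 2g3; adding the scaled basis vectors gives (-1, -2, 6).

(-1, -2, 6)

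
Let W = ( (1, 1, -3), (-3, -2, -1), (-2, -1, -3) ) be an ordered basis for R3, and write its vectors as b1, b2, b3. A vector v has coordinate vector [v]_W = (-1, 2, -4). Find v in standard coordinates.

(1, -1, 13)

By definition v = -b1 + 2b2 - 4b3.
Summing componentwise gives (1, -1, 13).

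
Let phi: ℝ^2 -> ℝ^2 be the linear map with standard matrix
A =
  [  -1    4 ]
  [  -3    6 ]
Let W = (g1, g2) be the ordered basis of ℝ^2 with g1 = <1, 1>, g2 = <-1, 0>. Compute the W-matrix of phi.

[[3, 3], [0, 2]]

Let P have columns g1, g2. Then [phi]_W = P^(-1) A P.
Here det P = 1, so P^(-1) is integer; computing A P first and then P^(-1)(A P) gives [[3, 3], [0, 2]].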